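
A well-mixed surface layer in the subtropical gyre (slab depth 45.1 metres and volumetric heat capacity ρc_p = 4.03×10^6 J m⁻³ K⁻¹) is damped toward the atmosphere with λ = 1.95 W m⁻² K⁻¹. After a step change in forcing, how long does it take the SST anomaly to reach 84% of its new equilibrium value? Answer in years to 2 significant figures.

5.4 years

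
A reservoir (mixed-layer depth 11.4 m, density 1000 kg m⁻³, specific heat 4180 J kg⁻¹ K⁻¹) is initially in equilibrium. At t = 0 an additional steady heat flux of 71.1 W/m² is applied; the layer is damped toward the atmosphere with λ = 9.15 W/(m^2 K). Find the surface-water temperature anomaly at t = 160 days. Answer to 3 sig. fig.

7.22 K

Areal heat capacity C = ρ c_p D = 1000 × 4180 × 11.4 = 4.77×10^7 J/(m^2 K).
τ = C / λ = 4.77×10^7 / 9.15 = 5.21×10^6 s.
Equilibrium anomaly ΔT_eq = F / λ = 71.1 / 9.15 = 7.77 K.
t = 160 days = 1.38×10^7 s, so t/τ = 2.65.
ΔT(t) = ΔT_eq (1 − e^(−t/τ)) = 7.77 × (1 − e^−2.65) = 7.22 K.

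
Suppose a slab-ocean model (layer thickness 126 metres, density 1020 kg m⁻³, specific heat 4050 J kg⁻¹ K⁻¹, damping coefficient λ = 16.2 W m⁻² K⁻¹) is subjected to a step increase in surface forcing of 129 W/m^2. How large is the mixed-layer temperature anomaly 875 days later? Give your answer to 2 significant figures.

7.2 K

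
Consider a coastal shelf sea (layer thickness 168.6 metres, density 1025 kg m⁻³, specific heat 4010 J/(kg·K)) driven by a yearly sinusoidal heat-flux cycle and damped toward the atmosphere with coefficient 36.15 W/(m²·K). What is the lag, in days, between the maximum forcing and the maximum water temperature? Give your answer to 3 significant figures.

76.4 days

Areal heat capacity C = ρ c_p D = 1025 × 4010 × 168.6 = 6.93×10^8 J/(m^2 K).
ω = 2π / 3.15×10^7 s = 1.99×10^-7 s⁻¹.
Phase lag φ = arctan(Cω/λ) = arctan(138/36.15) = 1.31 rad.
Time lag = φ / ω = 1.31 / 1.99×10^-7 = 6.60×10^6 s = 76.4 days.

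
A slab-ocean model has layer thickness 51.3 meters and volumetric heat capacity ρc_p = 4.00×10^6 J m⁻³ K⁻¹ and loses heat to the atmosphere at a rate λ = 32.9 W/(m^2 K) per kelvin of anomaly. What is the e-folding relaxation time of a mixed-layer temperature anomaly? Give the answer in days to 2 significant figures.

72 days

Areal heat capacity C = ρc_p × D = 4.00×10^6 × 51.3 = 2.05×10^8 J/(m²·K).
Relaxation time τ = C / λ = 2.05×10^8 / 32.9 = 6.24×10^6 s.
In days: 6.24×10^6 s / (86400 s/day) = 72.2 days.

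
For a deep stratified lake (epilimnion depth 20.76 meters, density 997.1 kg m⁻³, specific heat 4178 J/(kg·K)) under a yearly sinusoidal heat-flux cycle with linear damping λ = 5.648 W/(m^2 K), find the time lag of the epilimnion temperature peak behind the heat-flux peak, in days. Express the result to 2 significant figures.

73 days

Areal heat capacity C = ρ c_p D = 997.1 × 4178 × 20.76 = 8.65×10^7 J m⁻² K⁻¹.
ω = 2π / 3.15×10^7 s = 1.99×10^-7 s⁻¹.
Phase lag φ = arctan(Cω/λ) = arctan(17.2/5.648) = 1.25 rad.
Time lag = φ / ω = 1.25 / 1.99×10^-7 = 6.29×10^6 s = 72.8 days.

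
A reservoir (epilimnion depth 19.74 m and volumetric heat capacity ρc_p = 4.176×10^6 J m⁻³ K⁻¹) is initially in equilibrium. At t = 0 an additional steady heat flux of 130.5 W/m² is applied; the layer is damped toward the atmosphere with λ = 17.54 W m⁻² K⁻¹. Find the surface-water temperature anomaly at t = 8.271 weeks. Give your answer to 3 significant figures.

Areal heat capacity C = ρc_p × D = 4.176×10^6 × 19.74 = 8.24×10^7 J m⁻² K⁻¹.
τ = C / λ = 8.24×10^7 / 17.54 = 4.70×10^6 s.
Equilibrium anomaly ΔT_eq = F / λ = 130.5 / 17.54 = 7.44 K.
t = 8.271 weeks = 5.00×10^6 s, so t/τ = 1.06.
ΔT(t) = ΔT_eq (1 − e^(−t/τ)) = 7.44 × (1 − e^−1.06) = 4.87 K.

4.87 K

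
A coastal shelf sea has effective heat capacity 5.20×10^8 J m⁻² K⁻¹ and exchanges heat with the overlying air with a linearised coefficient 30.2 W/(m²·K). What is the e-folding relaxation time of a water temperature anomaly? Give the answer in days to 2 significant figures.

Areal heat capacity C = 5.20×10^8 J m⁻² K⁻¹ (given).
Relaxation time τ = C / λ = 5.20×10^8 / 30.2 = 1.72×10^7 s.
In days: 1.72×10^7 s / (86400 s/day) = 199 days.

200 days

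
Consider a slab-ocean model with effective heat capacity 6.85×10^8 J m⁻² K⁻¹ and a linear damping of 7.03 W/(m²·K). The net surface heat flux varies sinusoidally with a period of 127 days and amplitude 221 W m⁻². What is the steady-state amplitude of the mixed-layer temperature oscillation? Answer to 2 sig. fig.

0.56 K

Areal heat capacity C = 6.85×10^8 J m⁻² K⁻¹ (given).
Angular frequency ω = 2π / T = 2π / 1.10×10^7 s = 5.73×10^-7 s⁻¹.
√((Cω)² + λ²) = √((392)² + 7.03²) = 392 W/(m²·K).
Amplitude A = F₀ / √((Cω)²+λ²) = 221 / 392 = 0.563 K.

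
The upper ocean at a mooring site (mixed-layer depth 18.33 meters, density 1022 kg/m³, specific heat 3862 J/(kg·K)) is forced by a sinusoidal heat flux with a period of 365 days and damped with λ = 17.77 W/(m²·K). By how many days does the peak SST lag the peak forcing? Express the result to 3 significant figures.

Areal heat capacity C = ρ c_p D = 1022 × 3862 × 18.33 = 7.23×10^7 J/(m^2 K).
ω = 2π / 3.15×10^7 s = 1.99×10^-7 s⁻¹.
Phase lag φ = arctan(Cω/λ) = arctan(14.4/17.77) = 0.682 rad.
Time lag = φ / ω = 0.682 / 1.99×10^-7 = 3.42×10^6 s = 39.6 days.

39.6 days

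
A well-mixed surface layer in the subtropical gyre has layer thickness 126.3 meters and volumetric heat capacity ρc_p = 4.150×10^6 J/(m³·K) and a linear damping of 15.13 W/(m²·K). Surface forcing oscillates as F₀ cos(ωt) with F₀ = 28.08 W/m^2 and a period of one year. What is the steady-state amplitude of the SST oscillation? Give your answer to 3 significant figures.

Areal heat capacity C = ρc_p × D = 4.150×10^6 × 126.3 = 5.24×10^8 J/(m^2 K).
Angular frequency ω = 2π / T = 2π / 3.15×10^7 s = 1.99×10^-7 s⁻¹.
√((Cω)² + λ²) = √((104)² + 15.13²) = 106 W/(m²·K).
Amplitude A = F₀ / √((Cω)²+λ²) = 28.08 / 106 = 0.266 K.

0.266 K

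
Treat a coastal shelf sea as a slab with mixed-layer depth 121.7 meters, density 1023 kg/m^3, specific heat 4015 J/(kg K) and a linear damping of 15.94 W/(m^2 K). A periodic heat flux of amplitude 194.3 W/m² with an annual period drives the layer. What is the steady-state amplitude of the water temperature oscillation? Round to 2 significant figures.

1.9 K

Areal heat capacity C = ρ c_p D = 1023 × 4015 × 121.7 = 5.00×10^8 J/(m²·K).
Angular frequency ω = 2π / T = 2π / 3.15×10^7 s = 1.99×10^-7 s⁻¹.
√((Cω)² + λ²) = √((99.6)² + 15.94²) = 101 W/(m²·K).
Amplitude A = F₀ / √((Cω)²+λ²) = 194.3 / 101 = 1.93 K.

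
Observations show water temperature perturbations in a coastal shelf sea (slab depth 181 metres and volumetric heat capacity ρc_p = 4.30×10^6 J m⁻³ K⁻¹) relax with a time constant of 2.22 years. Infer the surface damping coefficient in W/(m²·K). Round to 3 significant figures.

11.1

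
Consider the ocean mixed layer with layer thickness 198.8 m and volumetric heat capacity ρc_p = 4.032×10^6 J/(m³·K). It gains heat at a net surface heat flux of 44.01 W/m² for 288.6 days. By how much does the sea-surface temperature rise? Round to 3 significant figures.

1.37 K

Areal heat capacity C = ρc_p × D = 4.032×10^6 × 198.8 = 8.02×10^8 J m⁻² K⁻¹.
Net heat input Q = F Δt = 44.01 × (288.6 days × 86400 s/day) = 1.10×10^9 J/m².
ΔT = Q / C = 1.10×10^9 / 8.02×10^8 = 1.37 K.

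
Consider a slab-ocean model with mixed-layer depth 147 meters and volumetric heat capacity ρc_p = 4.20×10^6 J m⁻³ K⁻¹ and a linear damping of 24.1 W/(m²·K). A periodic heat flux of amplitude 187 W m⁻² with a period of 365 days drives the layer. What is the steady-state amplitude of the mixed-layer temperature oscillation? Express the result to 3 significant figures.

Areal heat capacity C = ρc_p × D = 4.20×10^6 × 147 = 6.17×10^8 J m⁻² K⁻¹.
Angular frequency ω = 2π / T = 2π / 3.15×10^7 s = 1.99×10^-7 s⁻¹.
√((Cω)² + λ²) = √((123)² + 24.1²) = 125 W/(m²·K).
Amplitude A = F₀ / √((Cω)²+λ²) = 187 / 125 = 1.49 K.

1.49 K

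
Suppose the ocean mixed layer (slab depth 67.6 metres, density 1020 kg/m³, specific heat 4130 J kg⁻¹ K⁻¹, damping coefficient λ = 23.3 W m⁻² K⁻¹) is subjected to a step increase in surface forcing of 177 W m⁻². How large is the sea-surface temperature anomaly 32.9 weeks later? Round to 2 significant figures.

6.1 K

Areal heat capacity C = ρ c_p D = 1020 × 4130 × 67.6 = 2.85×10^8 J/(m²·K).
τ = C / λ = 2.85×10^8 / 23.3 = 1.22×10^7 s.
Equilibrium anomaly ΔT_eq = F / λ = 177 / 23.3 = 7.60 K.
t = 32.9 weeks = 1.99×10^7 s, so t/τ = 1.63.
ΔT(t) = ΔT_eq (1 − e^(−t/τ)) = 7.60 × (1 − e^−1.63) = 6.11 K.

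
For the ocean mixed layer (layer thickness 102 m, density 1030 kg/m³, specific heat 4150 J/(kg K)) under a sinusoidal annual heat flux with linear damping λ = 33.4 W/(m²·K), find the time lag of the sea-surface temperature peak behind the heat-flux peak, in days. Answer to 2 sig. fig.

Areal heat capacity C = ρ c_p D = 1030 × 4150 × 102 = 4.36×10^8 J/(m^2 K).
ω = 2π / 3.15×10^7 s = 1.99×10^-7 s⁻¹.
Phase lag φ = arctan(Cω/λ) = arctan(86.9/33.4) = 1.20 rad.
Time lag = φ / ω = 1.20 / 1.99×10^-7 = 6.04×10^6 s = 69.9 days.

70 days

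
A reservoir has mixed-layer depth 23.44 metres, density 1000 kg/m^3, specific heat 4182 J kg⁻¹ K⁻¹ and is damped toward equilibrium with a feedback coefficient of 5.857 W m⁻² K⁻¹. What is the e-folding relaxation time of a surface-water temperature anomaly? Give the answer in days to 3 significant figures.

194 days

Areal heat capacity C = ρ c_p D = 1000 × 4182 × 23.44 = 9.80×10^7 J m⁻² K⁻¹.
Relaxation time τ = C / λ = 9.80×10^7 / 5.857 = 1.67×10^7 s.
In days: 1.67×10^7 s / (86400 s/day) = 194 days.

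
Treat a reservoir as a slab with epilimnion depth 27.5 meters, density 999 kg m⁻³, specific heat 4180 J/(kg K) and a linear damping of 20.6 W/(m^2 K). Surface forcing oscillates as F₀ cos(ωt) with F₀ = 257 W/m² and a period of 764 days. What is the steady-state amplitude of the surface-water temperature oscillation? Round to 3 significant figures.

11.0 K

Areal heat capacity C = ρ c_p D = 999 × 4180 × 27.5 = 1.15×10^8 J/(m²·K).
Angular frequency ω = 2π / T = 2π / 6.60×10^7 s = 9.52×10^-8 s⁻¹.
√((Cω)² + λ²) = √((10.9)² + 20.6²) = 23.3 W/(m²·K).
Amplitude A = F₀ / √((Cω)²+λ²) = 257 / 23.3 = 11.0 K.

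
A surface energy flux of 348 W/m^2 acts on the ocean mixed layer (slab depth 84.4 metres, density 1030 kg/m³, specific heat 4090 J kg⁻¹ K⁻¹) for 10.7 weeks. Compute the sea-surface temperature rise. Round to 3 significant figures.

6.33 K

Areal heat capacity C = ρ c_p D = 1030 × 4090 × 84.4 = 3.56×10^8 J/(m²·K).
Net heat input Q = F Δt = 348 × (10.7 weeks × 6.048×10^5 s/week) = 2.25×10^9 J/m².
ΔT = Q / C = 2.25×10^9 / 3.56×10^8 = 6.33 K.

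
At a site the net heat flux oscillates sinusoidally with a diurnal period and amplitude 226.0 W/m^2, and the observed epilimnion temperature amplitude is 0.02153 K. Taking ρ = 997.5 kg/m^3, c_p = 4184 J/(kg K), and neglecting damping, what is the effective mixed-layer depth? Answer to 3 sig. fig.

34.6 m

ω = 2π / 86400 s = 7.27×10^-5 s⁻¹.
Required C = F₀ / (A ω) = 226.0 / (0.02153 × 7.27×10^-5) = 1.44×10^8 J/(m²·K).
D = C / (ρ c_p) = 1.44×10^8 / (997.5 × 4184) = 34.6 m.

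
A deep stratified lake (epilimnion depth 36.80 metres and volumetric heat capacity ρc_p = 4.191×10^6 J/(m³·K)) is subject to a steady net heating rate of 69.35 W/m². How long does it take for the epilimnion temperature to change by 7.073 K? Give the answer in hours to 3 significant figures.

4370 hours

Areal heat capacity C = ρc_p × D = 4.191×10^6 × 36.80 = 1.54×10^8 J/(m²·K).
Time required: Δt = C ΔT / F = 1.54×10^8 × 7.073 / 69.35 = 1.57×10^7 s.
In hours: 1.57×10^7 s / (3600 s/hour) = 4370 hours.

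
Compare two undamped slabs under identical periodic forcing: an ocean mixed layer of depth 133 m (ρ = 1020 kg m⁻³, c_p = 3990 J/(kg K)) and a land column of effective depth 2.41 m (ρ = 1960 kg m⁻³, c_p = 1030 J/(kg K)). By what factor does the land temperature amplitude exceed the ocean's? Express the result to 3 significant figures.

111

C_ocean = 1020 × 3990 × 133 = 5.41×10^8 J/(m²·K).
C_land = 1960 × 1030 × 2.41 = 4.87×10^6 J/(m²·K).
Undamped amplitude ∝ 1/C, so A_land/A_ocean = C_ocean/C_land = 111.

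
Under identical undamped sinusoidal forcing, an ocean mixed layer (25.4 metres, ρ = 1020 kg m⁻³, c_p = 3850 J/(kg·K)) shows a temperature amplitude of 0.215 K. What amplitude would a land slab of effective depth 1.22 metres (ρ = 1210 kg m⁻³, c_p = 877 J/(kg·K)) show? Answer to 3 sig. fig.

16.6 K

C_ocean = 9.97×10^7 J/(m²·K); C_land = 1.29×10^6 J/(m²·K).
A ∝ 1/C ⇒ A_land = A_ocean × C_ocean/C_land = 0.215 × 77.0 = 16.6 K.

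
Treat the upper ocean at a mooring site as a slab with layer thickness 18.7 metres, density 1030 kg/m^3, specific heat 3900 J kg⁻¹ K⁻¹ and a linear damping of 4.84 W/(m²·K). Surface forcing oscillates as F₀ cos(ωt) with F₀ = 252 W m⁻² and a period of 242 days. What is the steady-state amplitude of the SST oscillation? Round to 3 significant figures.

10.9 K

Areal heat capacity C = ρ c_p D = 1030 × 3900 × 18.7 = 7.51×10^7 J/(m²·K).
Angular frequency ω = 2π / T = 2π / 2.09×10^7 s = 3.01×10^-7 s⁻¹.
√((Cω)² + λ²) = √((22.6)² + 4.84²) = 23.1 W/(m²·K).
Amplitude A = F₀ / √((Cω)²+λ²) = 252 / 23.1 = 10.9 K.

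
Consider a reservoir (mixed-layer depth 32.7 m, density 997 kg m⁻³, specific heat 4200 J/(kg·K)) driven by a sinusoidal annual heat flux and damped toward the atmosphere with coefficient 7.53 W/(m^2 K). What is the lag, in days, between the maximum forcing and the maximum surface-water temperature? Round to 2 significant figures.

Areal heat capacity C = ρ c_p D = 997 × 4200 × 32.7 = 1.37×10^8 J/(m²·K).
ω = 2π / 3.15×10^7 s = 1.99×10^-7 s⁻¹.
Phase lag φ = arctan(Cω/λ) = arctan(27.3/7.53) = 1.30 rad.
Time lag = φ / ω = 1.30 / 1.99×10^-7 = 6.53×10^6 s = 75.6 days.

76 days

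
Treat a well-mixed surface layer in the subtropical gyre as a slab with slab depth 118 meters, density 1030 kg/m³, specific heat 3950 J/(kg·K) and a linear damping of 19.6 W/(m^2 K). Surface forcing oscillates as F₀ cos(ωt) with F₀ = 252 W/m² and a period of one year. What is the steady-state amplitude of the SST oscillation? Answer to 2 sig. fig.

2.6 K

Areal heat capacity C = ρ c_p D = 1030 × 3950 × 118 = 4.80×10^8 J m⁻² K⁻¹.
Angular frequency ω = 2π / T = 2π / 3.15×10^7 s = 1.99×10^-7 s⁻¹.
√((Cω)² + λ²) = √((95.7)² + 19.6²) = 97.6 W/(m²·K).
Amplitude A = F₀ / √((Cω)²+λ²) = 252 / 97.6 = 2.58 K.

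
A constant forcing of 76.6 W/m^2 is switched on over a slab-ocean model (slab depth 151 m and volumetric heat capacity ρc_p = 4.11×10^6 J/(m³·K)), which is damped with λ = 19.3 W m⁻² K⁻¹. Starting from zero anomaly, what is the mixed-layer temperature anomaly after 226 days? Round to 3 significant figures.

Areal heat capacity C = ρc_p × D = 4.11×10^6 × 151 = 6.21×10^8 J/(m^2 K).
τ = C / λ = 6.21×10^8 / 19.3 = 3.22×10^7 s.
Equilibrium anomaly ΔT_eq = F / λ = 76.6 / 19.3 = 3.97 K.
t = 226 days = 1.95×10^7 s, so t/τ = 0.607.
ΔT(t) = ΔT_eq (1 − e^(−t/τ)) = 3.97 × (1 − e^−0.607) = 1.81 K.

1.81 K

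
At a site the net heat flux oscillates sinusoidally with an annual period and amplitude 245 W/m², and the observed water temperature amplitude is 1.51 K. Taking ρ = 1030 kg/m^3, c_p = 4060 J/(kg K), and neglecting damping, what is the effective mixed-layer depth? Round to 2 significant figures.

190 m

ω = 2π / 3.15×10^7 s = 1.99×10^-7 s⁻¹.
Required C = F₀ / (A ω) = 245 / (1.51 × 1.99×10^-7) = 8.14×10^8 J/(m²·K).
D = C / (ρ c_p) = 8.14×10^8 / (1030 × 4060) = 195 m.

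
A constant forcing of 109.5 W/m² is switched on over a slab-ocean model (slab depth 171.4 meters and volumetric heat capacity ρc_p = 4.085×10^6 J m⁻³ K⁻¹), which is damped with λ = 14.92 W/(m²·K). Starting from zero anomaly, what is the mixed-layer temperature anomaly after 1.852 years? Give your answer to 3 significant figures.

5.23 K

Areal heat capacity C = ρc_p × D = 4.085×10^6 × 171.4 = 7.00×10^8 J/(m²·K).
τ = C / λ = 7.00×10^8 / 14.92 = 4.69×10^7 s.
Equilibrium anomaly ΔT_eq = F / λ = 109.5 / 14.92 = 7.34 K.
t = 1.852 years = 5.84×10^7 s, so t/τ = 1.25.
ΔT(t) = ΔT_eq (1 − e^(−t/τ)) = 7.34 × (1 − e^−1.25) = 5.23 K.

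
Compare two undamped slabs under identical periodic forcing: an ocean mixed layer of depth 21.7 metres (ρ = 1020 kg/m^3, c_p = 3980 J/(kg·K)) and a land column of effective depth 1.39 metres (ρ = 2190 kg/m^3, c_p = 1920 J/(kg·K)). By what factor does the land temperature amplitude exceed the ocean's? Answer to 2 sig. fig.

15

C_ocean = 1020 × 3980 × 21.7 = 8.81×10^7 J/(m²·K).
C_land = 2190 × 1920 × 1.39 = 5.84×10^6 J/(m²·K).
Undamped amplitude ∝ 1/C, so A_land/A_ocean = C_ocean/C_land = 15.1.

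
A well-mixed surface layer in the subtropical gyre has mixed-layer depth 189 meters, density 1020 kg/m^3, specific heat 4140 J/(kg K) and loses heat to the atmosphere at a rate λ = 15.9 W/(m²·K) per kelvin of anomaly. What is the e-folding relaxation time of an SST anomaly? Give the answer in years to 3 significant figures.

Areal heat capacity C = ρ c_p D = 1020 × 4140 × 189 = 7.98×10^8 J m⁻² K⁻¹.
Relaxation time τ = C / λ = 7.98×10^8 / 15.9 = 5.02×10^7 s.
In years: 5.02×10^7 s / (3.156×10^7 s/year) = 1.59 years.

1.59 years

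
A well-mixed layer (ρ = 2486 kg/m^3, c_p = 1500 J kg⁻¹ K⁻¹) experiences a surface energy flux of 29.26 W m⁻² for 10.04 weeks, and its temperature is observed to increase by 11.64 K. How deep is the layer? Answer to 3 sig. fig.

Heat input Q = F Δt = 29.26 × 6.07×10^6 s = 1.78×10^8 J/m².
Required areal heat capacity C = Q / ΔT = 1.53×10^7 J/(m²·K).
Depth D = C / (ρ c_p) = 1.53×10^7 / (2486 × 1500) = 4.09 m.

4.09 m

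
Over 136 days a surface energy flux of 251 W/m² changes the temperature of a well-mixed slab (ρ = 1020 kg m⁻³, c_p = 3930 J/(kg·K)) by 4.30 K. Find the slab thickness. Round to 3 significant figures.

171 m

Heat input Q = F Δt = 251 × 1.18×10^7 s = 2.95×10^9 J/m².
Required areal heat capacity C = Q / ΔT = 6.86×10^8 J/(m²·K).
Depth D = C / (ρ c_p) = 6.86×10^8 / (1020 × 3930) = 171 m.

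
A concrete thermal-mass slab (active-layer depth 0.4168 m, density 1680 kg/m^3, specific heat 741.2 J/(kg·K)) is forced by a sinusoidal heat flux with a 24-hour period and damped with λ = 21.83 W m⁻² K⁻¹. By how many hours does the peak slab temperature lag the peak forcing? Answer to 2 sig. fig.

4.0 hours

Areal heat capacity C = ρ c_p D = 1680 × 741.2 × 0.4168 = 5.19×10^5 J/(m^2 K).
ω = 2π / 86400 s = 7.27×10^-5 s⁻¹.
Phase lag φ = arctan(Cω/λ) = arctan(37.7/21.83) = 1.05 rad.
Time lag = φ / ω = 1.05 / 7.27×10^-5 = 14400 s = 4.00 hours.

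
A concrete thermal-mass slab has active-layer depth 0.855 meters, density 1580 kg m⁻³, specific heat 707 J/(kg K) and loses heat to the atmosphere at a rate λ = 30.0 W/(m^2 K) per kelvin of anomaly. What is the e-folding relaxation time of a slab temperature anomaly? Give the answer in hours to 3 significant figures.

Areal heat capacity C = ρ c_p D = 1580 × 707 × 0.855 = 9.55×10^5 J/(m²·K).
Relaxation time τ = C / λ = 9.55×10^5 / 30.0 = 31800 s.
In hours: 31800 s / (3600 s/hour) = 8.84 hours.

8.84 hours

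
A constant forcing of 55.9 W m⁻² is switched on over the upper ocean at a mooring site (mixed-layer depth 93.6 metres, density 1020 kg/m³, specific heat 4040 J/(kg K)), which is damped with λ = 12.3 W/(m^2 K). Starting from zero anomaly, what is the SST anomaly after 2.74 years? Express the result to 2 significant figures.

4.3 K

Areal heat capacity C = ρ c_p D = 1020 × 4040 × 93.6 = 3.86×10^8 J m⁻² K⁻¹.
τ = C / λ = 3.86×10^8 / 12.3 = 3.14×10^7 s.
Equilibrium anomaly ΔT_eq = F / λ = 55.9 / 12.3 = 4.54 K.
t = 2.74 years = 8.65×10^7 s, so t/τ = 2.76.
ΔT(t) = ΔT_eq (1 − e^(−t/τ)) = 4.54 × (1 − e^−2.76) = 4.26 K.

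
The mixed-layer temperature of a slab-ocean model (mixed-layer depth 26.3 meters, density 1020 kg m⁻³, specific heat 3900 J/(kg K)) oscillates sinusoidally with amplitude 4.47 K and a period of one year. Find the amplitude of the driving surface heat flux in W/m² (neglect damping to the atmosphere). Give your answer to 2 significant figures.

Areal heat capacity C = ρ c_p D = 1020 × 3900 × 26.3 = 1.05×10^8 J m⁻² K⁻¹.
ω = 2π / 3.15×10^7 s = 1.99×10^-7 s⁻¹.
Cω = 1.05×10^8 × 1.99×10^-7 = 20.8 W/(m²·K).
F₀ = A × Cω = 4.47 × 20.8 = 93.2 W/m².

93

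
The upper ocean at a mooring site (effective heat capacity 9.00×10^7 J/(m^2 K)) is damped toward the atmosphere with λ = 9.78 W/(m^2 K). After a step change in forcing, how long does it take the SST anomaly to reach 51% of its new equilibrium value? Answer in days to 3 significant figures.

Areal heat capacity C = 9.00×10^7 J/(m^2 K) (given).
τ = C / λ = 9.00×10^7 / 9.78 = 9.20×10^6 s.
Fraction reached: 1 − e^(−t/τ) = 0.51 ⇒ t = −τ ln(1 − 0.51) = τ × 0.713.
t = 6.56×10^6 s = 76.0 days.

76.0 days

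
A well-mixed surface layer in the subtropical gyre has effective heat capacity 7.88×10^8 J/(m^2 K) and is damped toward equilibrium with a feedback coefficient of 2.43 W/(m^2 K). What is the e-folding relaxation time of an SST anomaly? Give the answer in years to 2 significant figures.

10 years

Areal heat capacity C = 7.88×10^8 J/(m^2 K) (given).
Relaxation time τ = C / λ = 7.88×10^8 / 2.43 = 3.24×10^8 s.
In years: 3.24×10^8 s / (3.156×10^7 s/year) = 10.3 years.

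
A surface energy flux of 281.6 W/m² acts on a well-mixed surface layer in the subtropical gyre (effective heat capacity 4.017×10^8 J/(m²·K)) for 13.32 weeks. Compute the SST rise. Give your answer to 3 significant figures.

5.65 K

Areal heat capacity C = 4.017×10^8 J/(m²·K) (given).
Net heat input Q = F Δt = 281.6 × (13.32 weeks × 6.048×10^5 s/week) = 2.27×10^9 J/m².
ΔT = Q / C = 2.27×10^9 / 4.02×10^8 = 5.65 K.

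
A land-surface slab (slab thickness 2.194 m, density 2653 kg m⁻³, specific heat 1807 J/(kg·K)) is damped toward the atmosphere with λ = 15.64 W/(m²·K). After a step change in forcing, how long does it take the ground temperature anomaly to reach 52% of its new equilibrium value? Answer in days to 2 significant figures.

5.7 days

Areal heat capacity C = ρ c_p D = 2653 × 1807 × 2.194 = 1.05×10^7 J m⁻² K⁻¹.
τ = C / λ = 1.05×10^7 / 15.64 = 6.73×10^5 s.
Fraction reached: 1 − e^(−t/τ) = 0.52 ⇒ t = −τ ln(1 − 0.52) = τ × 0.734.
t = 4.94×10^5 s = 5.71 days.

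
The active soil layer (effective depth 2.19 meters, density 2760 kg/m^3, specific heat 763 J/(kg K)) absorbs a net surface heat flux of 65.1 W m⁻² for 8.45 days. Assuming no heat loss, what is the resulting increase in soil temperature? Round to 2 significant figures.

Areal heat capacity C = ρ c_p D = 2760 × 763 × 2.19 = 4.61×10^6 J/(m²·K).
Net heat input Q = F Δt = 65.1 × (8.45 days × 86400 s/day) = 4.75×10^7 J/m².
ΔT = Q / C = 4.75×10^7 / 4.61×10^6 = 10.3 K.

10 K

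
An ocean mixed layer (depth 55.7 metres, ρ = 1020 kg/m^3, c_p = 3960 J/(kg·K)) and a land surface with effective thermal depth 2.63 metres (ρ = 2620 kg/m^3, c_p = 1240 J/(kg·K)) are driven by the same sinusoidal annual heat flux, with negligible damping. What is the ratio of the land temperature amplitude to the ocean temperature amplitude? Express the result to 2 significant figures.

26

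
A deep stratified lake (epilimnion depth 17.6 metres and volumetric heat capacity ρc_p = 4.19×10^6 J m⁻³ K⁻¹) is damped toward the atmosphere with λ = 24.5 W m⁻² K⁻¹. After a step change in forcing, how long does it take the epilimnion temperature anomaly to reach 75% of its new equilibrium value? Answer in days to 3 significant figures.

Areal heat capacity C = ρc_p × D = 4.19×10^6 × 17.6 = 7.37×10^7 J m⁻² K⁻¹.
τ = C / λ = 7.37×10^7 / 24.5 = 3.01×10^6 s.
Fraction reached: 1 − e^(−t/τ) = 0.75 ⇒ t = −τ ln(1 − 0.75) = τ × 1.39.
t = 4.17×10^6 s = 48.3 days.

48.3 days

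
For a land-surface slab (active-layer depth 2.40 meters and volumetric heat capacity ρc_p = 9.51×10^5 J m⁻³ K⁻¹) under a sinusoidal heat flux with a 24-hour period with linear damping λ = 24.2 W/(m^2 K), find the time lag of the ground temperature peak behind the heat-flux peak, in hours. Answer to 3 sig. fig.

Areal heat capacity C = ρc_p × D = 9.51×10^5 × 2.40 = 2.28×10^6 J m⁻² K⁻¹.
ω = 2π / 86400 s = 7.27×10^-5 s⁻¹.
Phase lag φ = arctan(Cω/λ) = arctan(166/24.2) = 1.43 rad.
Time lag = φ / ω = 1.43 / 7.27×10^-5 = 19600 s = 5.45 hours.

5.45 hours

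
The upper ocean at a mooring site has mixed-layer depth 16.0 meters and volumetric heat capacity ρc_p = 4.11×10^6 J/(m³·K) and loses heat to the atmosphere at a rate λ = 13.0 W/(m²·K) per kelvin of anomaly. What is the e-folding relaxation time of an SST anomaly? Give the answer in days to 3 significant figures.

58.5 days

Areal heat capacity C = ρc_p × D = 4.11×10^6 × 16.0 = 6.58×10^7 J/(m^2 K).
Relaxation time τ = C / λ = 6.58×10^7 / 13.0 = 5.06×10^6 s.
In days: 5.06×10^6 s / (86400 s/day) = 58.5 days.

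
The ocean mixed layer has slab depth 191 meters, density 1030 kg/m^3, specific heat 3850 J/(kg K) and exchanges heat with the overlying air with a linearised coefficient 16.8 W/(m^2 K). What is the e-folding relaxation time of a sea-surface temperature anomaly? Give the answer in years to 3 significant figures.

1.43 years

Areal heat capacity C = ρ c_p D = 1030 × 3850 × 191 = 7.57×10^8 J/(m²·K).
Relaxation time τ = C / λ = 7.57×10^8 / 16.8 = 4.51×10^7 s.
In years: 4.51×10^7 s / (3.156×10^7 s/year) = 1.43 years.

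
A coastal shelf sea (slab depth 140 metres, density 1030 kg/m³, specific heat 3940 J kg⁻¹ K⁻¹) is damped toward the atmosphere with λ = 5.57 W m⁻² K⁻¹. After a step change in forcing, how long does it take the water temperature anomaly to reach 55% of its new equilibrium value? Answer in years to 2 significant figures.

Areal heat capacity C = ρ c_p D = 1030 × 3940 × 140 = 5.68×10^8 J m⁻² K⁻¹.
τ = C / λ = 5.68×10^8 / 5.57 = 1.02×10^8 s.
Fraction reached: 1 − e^(−t/τ) = 0.55 ⇒ t = −τ ln(1 − 0.55) = τ × 0.799.
t = 8.14×10^7 s = 2.58 years.

2.6 years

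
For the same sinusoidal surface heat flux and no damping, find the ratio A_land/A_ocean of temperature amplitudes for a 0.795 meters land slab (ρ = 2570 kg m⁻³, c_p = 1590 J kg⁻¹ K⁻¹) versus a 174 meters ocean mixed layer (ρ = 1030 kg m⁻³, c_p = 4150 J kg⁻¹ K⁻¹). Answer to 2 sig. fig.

230

C_ocean = 1030 × 4150 × 174 = 7.44×10^8 J/(m²·K).
C_land = 2570 × 1590 × 0.795 = 3.25×10^6 J/(m²·K).
Undamped amplitude ∝ 1/C, so A_land/A_ocean = C_ocean/C_land = 229.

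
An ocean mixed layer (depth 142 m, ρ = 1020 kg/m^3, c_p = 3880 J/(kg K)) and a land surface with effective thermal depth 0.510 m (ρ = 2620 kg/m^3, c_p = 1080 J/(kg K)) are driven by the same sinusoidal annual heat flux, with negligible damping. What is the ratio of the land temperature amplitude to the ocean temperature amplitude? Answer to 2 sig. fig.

C_ocean = 1020 × 3880 × 142 = 5.62×10^8 J/(m²·K).
C_land = 2620 × 1080 × 0.510 = 1.44×10^6 J/(m²·K).
Undamped amplitude ∝ 1/C, so A_land/A_ocean = C_ocean/C_land = 389.

390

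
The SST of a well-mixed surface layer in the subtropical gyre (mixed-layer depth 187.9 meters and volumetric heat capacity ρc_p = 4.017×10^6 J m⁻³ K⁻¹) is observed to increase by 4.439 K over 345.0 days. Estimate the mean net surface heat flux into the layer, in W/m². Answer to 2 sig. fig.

110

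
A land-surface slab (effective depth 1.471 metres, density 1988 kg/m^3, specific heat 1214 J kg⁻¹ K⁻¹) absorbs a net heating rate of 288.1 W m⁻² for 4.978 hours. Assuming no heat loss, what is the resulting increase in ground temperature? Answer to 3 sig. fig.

1.45 K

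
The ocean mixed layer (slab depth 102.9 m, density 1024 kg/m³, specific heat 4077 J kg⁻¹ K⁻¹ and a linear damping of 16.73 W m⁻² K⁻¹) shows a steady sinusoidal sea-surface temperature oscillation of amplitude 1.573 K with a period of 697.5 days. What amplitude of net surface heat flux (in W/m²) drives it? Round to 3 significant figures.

Areal heat capacity C = ρ c_p D = 1024 × 4077 × 102.9 = 4.30×10^8 J m⁻² K⁻¹.
ω = 2π / 6.03×10^7 s = 1.04×10^-7 s⁻¹.
√((Cω)² + λ²) = √((44.8)² + 16.73²) = 47.8 W/(m²·K).
F₀ = A × √((Cω)²+λ²) = 1.573 × 47.8 = 75.2 W/m².

75.2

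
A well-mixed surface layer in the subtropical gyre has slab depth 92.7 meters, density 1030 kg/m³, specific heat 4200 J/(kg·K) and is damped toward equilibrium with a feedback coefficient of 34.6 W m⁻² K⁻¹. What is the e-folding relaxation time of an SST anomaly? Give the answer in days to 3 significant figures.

134 days

Areal heat capacity C = ρ c_p D = 1030 × 4200 × 92.7 = 4.01×10^8 J m⁻² K⁻¹.
Relaxation time τ = C / λ = 4.01×10^8 / 34.6 = 1.16×10^7 s.
In days: 1.16×10^7 s / (86400 s/day) = 134 days.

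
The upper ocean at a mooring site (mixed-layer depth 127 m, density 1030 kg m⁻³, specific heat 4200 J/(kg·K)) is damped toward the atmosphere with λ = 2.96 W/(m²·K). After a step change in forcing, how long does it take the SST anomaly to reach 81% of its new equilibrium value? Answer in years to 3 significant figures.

9.77 years

Areal heat capacity C = ρ c_p D = 1030 × 4200 × 127 = 5.49×10^8 J/(m^2 K).
τ = C / λ = 5.49×10^8 / 2.96 = 1.86×10^8 s.
Fraction reached: 1 − e^(−t/τ) = 0.81 ⇒ t = −τ ln(1 − 0.81) = τ × 1.66.
t = 3.08×10^8 s = 9.77 years.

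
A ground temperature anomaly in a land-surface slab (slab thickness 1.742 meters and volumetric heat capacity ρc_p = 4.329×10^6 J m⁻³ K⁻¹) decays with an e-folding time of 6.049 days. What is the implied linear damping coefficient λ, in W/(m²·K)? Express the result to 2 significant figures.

Areal heat capacity C = ρc_p × D = 4.329×10^6 × 1.742 = 7.54×10^6 J/(m^2 K).
τ = 6.049 days = 5.23×10^5 s.
λ = C / τ = 7.54×10^6 / 5.23×10^5 = 14.4 W/(m²·K).

14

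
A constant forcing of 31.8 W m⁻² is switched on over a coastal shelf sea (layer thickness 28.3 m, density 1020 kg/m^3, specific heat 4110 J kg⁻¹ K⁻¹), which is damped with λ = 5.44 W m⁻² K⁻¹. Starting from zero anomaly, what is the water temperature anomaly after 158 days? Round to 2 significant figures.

2.7 K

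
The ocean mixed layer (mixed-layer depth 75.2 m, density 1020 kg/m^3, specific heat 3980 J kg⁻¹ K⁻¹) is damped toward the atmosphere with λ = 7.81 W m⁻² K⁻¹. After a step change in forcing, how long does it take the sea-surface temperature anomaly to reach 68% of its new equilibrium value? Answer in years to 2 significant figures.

Areal heat capacity C = ρ c_p D = 1020 × 3980 × 75.2 = 3.05×10^8 J/(m^2 K).
τ = C / λ = 3.05×10^8 / 7.81 = 3.91×10^7 s.
Fraction reached: 1 − e^(−t/τ) = 0.68 ⇒ t = −τ ln(1 − 0.68) = τ × 1.14.
t = 4.45×10^7 s = 1.41 years.

1.4 years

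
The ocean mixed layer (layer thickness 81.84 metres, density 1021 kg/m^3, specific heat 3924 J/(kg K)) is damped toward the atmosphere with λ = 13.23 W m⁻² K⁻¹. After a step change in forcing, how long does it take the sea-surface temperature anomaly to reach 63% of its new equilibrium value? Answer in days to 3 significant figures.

285 days

Areal heat capacity C = ρ c_p D = 1021 × 3924 × 81.84 = 3.28×10^8 J m⁻² K⁻¹.
τ = C / λ = 3.28×10^8 / 13.23 = 2.48×10^7 s.
Fraction reached: 1 − e^(−t/τ) = 0.63 ⇒ t = −τ ln(1 − 0.63) = τ × 0.994.
t = 2.46×10^7 s = 285 days.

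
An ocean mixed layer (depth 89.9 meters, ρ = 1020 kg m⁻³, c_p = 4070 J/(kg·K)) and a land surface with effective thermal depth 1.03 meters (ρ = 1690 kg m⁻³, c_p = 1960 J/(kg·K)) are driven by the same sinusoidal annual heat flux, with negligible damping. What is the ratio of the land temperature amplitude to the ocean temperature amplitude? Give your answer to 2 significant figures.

110

C_ocean = 1020 × 4070 × 89.9 = 3.73×10^8 J/(m²·K).
C_land = 1690 × 1960 × 1.03 = 3.41×10^6 J/(m²·K).
Undamped amplitude ∝ 1/C, so A_land/A_ocean = C_ocean/C_land = 109.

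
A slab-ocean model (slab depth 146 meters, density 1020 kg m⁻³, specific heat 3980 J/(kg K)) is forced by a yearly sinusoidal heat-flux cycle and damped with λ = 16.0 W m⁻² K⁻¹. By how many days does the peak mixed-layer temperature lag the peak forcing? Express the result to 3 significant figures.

83.4 days

Areal heat capacity C = ρ c_p D = 1020 × 3980 × 146 = 5.93×10^8 J/(m^2 K).
ω = 2π / 3.15×10^7 s = 1.99×10^-7 s⁻¹.
Phase lag φ = arctan(Cω/λ) = arctan(118/16.0) = 1.44 rad.
Time lag = φ / ω = 1.44 / 1.99×10^-7 = 7.21×10^6 s = 83.4 days.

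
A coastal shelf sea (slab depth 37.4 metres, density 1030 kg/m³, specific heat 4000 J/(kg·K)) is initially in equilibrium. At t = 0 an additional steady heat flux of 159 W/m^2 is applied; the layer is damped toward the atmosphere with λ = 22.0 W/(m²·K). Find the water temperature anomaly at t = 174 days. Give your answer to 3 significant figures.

Areal heat capacity C = ρ c_p D = 1030 × 4000 × 37.4 = 1.54×10^8 J m⁻² K⁻¹.
τ = C / λ = 1.54×10^8 / 22.0 = 7.00×10^6 s.
Equilibrium anomaly ΔT_eq = F / λ = 159 / 22.0 = 7.23 K.
t = 174 days = 1.50×10^7 s, so t/τ = 2.15.
ΔT(t) = ΔT_eq (1 − e^(−t/τ)) = 7.23 × (1 − e^−2.15) = 6.38 K.

6.38 K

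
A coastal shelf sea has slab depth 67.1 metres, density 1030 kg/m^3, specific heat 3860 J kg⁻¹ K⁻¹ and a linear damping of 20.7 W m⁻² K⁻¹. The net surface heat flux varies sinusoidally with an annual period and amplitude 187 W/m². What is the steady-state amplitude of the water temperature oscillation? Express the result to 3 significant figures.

3.28 K

Areal heat capacity C = ρ c_p D = 1030 × 3860 × 67.1 = 2.67×10^8 J/(m²·K).
Angular frequency ω = 2π / T = 2π / 3.15×10^7 s = 1.99×10^-7 s⁻¹.
√((Cω)² + λ²) = √((53.2)² + 20.7²) = 57.0 W/(m²·K).
Amplitude A = F₀ / √((Cω)²+λ²) = 187 / 57.0 = 3.28 K.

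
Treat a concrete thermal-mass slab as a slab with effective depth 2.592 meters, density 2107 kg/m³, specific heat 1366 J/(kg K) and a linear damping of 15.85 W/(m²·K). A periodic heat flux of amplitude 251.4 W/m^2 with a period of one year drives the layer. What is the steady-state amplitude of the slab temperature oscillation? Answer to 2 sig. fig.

Areal heat capacity C = ρ c_p D = 2107 × 1366 × 2.592 = 7.46×10^6 J m⁻² K⁻¹.
Angular frequency ω = 2π / T = 2π / 3.15×10^7 s = 1.99×10^-7 s⁻¹.
√((Cω)² + λ²) = √((1.49)² + 15.85²) = 15.9 W/(m²·K).
Amplitude A = F₀ / √((Cω)²+λ²) = 251.4 / 15.9 = 15.8 K.

16 K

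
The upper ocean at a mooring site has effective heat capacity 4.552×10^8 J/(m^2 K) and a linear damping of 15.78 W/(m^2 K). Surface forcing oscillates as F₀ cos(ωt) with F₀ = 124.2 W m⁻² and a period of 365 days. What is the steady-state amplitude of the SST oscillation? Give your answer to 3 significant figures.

Areal heat capacity C = 4.552×10^8 J/(m^2 K) (given).
Angular frequency ω = 2π / T = 2π / 3.15×10^7 s = 1.99×10^-7 s⁻¹.
√((Cω)² + λ²) = √((90.7)² + 15.78²) = 92.1 W/(m²·K).
Amplitude A = F₀ / √((Cω)²+λ²) = 124.2 / 92.1 = 1.35 K.

1.35 K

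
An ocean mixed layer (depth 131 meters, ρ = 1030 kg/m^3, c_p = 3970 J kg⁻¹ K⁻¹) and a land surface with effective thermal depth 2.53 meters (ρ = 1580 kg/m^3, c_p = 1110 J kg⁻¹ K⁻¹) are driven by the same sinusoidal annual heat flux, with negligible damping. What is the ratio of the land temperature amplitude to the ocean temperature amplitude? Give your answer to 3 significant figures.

121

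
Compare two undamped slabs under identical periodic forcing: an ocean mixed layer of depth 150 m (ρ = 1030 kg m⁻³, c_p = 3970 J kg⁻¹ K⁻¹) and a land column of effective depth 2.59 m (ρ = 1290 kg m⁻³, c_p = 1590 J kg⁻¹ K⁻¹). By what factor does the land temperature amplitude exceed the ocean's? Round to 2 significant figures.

120

C_ocean = 1030 × 3970 × 150 = 6.13×10^8 J/(m²·K).
C_land = 1290 × 1590 × 2.59 = 5.31×10^6 J/(m²·K).
Undamped amplitude ∝ 1/C, so A_land/A_ocean = C_ocean/C_land = 115.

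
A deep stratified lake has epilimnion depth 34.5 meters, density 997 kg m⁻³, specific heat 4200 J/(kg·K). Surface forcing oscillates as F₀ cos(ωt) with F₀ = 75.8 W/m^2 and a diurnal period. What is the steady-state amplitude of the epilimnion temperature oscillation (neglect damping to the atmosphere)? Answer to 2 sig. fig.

Areal heat capacity C = ρ c_p D = 997 × 4200 × 34.5 = 1.44×10^8 J m⁻² K⁻¹.
Angular frequency ω = 2π / T = 2π / 86400 s = 7.27×10^-5 s⁻¹.
Cω = 1.44×10^8 × 7.27×10^-5 = 10500 W/(m²·K).
Amplitude A = F₀ / (Cω) = 75.8 / 10500 = 0.00722 K.

0.0072 K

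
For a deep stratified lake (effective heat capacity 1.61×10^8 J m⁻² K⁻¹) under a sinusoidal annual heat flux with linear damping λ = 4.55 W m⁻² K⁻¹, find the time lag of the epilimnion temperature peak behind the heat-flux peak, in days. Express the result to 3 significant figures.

83.1 days

Areal heat capacity C = 1.61×10^8 J m⁻² K⁻¹ (given).
ω = 2π / 3.15×10^7 s = 1.99×10^-7 s⁻¹.
Phase lag φ = arctan(Cω/λ) = arctan(32.1/4.55) = 1.43 rad.
Time lag = φ / ω = 1.43 / 1.99×10^-7 = 7.18×10^6 s = 83.1 days.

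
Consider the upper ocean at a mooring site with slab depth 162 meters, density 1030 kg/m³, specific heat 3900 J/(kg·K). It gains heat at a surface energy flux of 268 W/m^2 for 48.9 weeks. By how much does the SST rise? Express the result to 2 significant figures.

Areal heat capacity C = ρ c_p D = 1030 × 3900 × 162 = 6.51×10^8 J/(m^2 K).
Net heat input Q = F Δt = 268 × (48.9 weeks × 6.048×10^5 s/week) = 7.93×10^9 J/m².
ΔT = Q / C = 7.93×10^9 / 6.51×10^8 = 12.2 K.

12 K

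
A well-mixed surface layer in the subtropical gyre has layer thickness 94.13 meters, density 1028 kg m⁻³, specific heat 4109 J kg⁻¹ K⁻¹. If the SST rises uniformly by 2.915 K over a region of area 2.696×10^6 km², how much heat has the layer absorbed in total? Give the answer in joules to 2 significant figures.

3.1×10^21 J

Areal heat capacity C = ρ c_p D = 1028 × 4109 × 94.13 = 3.98×10^8 J/(m²·K).
Heat per unit area: q = C ΔT = 3.98×10^8 × 2.915 = 1.16×10^9 J/m².
Total heat: Q = q × A = 1.16×10^9 × (2.696×10^6 × 10⁶ m²) = 3.12×10^21 J.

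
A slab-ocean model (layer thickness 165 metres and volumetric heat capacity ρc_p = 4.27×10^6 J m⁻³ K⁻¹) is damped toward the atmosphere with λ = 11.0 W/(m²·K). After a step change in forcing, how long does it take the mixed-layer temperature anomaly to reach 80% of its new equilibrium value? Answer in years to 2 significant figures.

3.3 years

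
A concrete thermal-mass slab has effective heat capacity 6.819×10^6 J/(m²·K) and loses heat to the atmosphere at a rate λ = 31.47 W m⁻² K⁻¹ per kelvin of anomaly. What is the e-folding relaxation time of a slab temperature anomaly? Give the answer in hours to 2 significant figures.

60 hours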